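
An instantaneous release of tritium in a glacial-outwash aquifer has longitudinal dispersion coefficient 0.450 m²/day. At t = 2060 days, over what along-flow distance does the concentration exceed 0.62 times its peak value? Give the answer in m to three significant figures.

84.2 m

The plume is Gaussian with σ = √(2Dt) = √(2 × 0.450 × 2060) = 43.06 m.
C/C_peak = exp(−Δx²/(2σ²)) = 0.62 ⇒ Δx = σ·√(−2 ln 0.62) = 43.06 × 0.9778 = 42.10 m.
Width = 2Δx = 84.2 m.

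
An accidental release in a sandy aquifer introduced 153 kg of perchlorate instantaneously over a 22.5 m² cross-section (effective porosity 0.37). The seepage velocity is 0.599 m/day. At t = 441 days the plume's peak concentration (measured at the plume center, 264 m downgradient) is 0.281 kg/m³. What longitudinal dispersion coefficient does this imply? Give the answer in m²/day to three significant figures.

At the plume center C_max = M/(n_e·A·√(4πDt)), so D = M²/(4πt·(n_e·A·C_max)²).
n_e·A·C_max = 0.37 × 22.5 × 0.281 = 2.339 kg/m.
D = 153²/(4π × 441 × 2.339²) = 0.772 m²/day.

0.772 m²/day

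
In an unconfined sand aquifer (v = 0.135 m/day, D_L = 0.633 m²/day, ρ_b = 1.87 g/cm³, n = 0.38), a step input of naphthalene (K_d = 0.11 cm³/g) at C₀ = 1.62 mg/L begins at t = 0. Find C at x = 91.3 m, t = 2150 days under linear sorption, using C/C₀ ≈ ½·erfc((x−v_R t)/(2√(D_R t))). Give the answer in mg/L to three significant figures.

1.60 mg/L

Retardation factor R = 1 + ρ_b·K_d/n = 1 + 1.87 × 0.11/0.38 = 1.541.
Sorption retards both mechanisms: v_R = v/R = 0.08761 m/day, D_R = D/R = 0.4108 m²/day.
v_R·t = 0.08761 × 2150 = 188.3615 m; 2√(D_R t) = 59.44 m; argument = (91.3 − 188.3615)/59.44 = -1.633.
C = C₀ × ½·erfc(-1.633) = 1.62 × 0.9895 = 1.60 mg/L.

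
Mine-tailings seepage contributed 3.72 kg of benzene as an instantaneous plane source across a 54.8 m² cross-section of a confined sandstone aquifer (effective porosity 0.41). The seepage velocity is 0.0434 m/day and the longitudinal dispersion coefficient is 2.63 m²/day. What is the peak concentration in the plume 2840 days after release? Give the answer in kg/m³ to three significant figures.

0.000540 kg/m³

The peak of an instantaneous 1D plume sits at x = vt; there the Gaussian factor is 1 and C_max = M/(n_e·A·√(4πDt)), where n_e·A is the pore area the mass is dissolved in.
√(4πDt) = √(4π × 2.63 × 2840) = 306.4 m, so C_max = 3.72/(0.41 × 54.8 × 306.4) = 0.000540 kg/m³.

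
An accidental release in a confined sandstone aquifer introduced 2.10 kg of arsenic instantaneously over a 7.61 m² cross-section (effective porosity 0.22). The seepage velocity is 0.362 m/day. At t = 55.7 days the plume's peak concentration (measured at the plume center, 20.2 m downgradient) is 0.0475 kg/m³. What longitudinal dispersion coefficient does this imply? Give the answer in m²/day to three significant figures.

At the plume center C_max = M/(n_e·A·√(4πDt)), so D = M²/(4πt·(n_e·A·C_max)²).
n_e·A·C_max = 0.22 × 7.61 × 0.0475 = 0.07952 kg/m.
D = 2.10²/(4π × 55.7 × 0.07952²) = 0.996 m²/day.

0.996 m²/day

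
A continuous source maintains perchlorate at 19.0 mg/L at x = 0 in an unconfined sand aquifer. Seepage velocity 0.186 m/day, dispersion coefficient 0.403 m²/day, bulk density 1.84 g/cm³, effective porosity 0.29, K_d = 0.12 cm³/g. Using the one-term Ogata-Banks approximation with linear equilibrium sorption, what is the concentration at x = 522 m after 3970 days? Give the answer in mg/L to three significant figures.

0.151 mg/L

Retardation factor R = 1 + ρ_b·K_d/n = 1 + 1.84 × 0.12/0.29 = 1.761.
Sorption retards both mechanisms: v_R = v/R = 0.1056 m/day, D_R = D/R = 0.2288 m²/day.
v_R·t = 0.1056 × 3970 = 419.232 m; 2√(D_R t) = 60.28 m; argument = (522 − 419.232)/60.28 = 1.705.
C = C₀ × ½·erfc(1.705) = 19.0 × 0.007949 = 0.151 mg/L.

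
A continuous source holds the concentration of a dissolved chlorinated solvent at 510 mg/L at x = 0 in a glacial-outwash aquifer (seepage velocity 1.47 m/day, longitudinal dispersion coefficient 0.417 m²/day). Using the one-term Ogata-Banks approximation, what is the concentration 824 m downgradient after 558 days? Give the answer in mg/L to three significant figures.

220 mg/L

For a continuous step input, C/C₀ ≈ ½·erfc((x−vt)/(2√(Dt))).
vt = 1.47 × 558 = 820.26 m and 2√(Dt) = 2√(0.417 × 558) = 30.51 m.
Argument (x−vt)/(2√(Dt)) = (824 − 820.26)/30.51 = 0.1226; ½·erfc(0.1226) = 0.4312.
C = 510 × 0.4312 = 220 mg/L.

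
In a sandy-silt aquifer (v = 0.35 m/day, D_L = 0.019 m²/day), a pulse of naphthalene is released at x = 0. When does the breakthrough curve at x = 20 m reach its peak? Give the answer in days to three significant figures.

For the 1D instantaneous-source solution, setting ∂C/∂t = 0 at fixed x gives v²t² + 2Dt − x² = 0, so t = (√(D² + v²x²) − D)/v².
√(D² + v²x²) = √(0.019² + 0.35² × 20²) = 7.000; v² = 0.1225.
t = (7.000 − 0.019)/0.1225 = 57.0 days (vs. the pure-advection estimate x/v = 57.1 d).

57.0 days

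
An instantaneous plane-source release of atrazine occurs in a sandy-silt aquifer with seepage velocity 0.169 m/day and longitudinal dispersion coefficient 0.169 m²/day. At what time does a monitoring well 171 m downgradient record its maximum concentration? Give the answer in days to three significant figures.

1010 days

For the 1D instantaneous-source solution, setting ∂C/∂t = 0 at fixed x gives v²t² + 2Dt − x² = 0, so t = (√(D² + v²x²) − D)/v².
√(D² + v²x²) = √(0.169² + 0.169² × 171²) = 28.90; v² = 0.028561.
t = (28.90 − 0.169)/0.028561 = 1010 days (vs. the pure-advection estimate x/v = 1010 d).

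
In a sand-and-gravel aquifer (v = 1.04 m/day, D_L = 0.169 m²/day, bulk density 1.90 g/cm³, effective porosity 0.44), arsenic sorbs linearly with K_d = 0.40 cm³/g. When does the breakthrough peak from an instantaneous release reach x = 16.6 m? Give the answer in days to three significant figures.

Retardation factor R = 1 + ρ_b·K_d/n = 1 + 1.90 × 0.40/0.44 = 2.727.
Sorption retards both mechanisms: v_R = v/R = 0.3814 m/day, D_R = D/R = 0.06197 m²/day.
Peak time from v_R²t² + 2D_R t − x² = 0: t = (√(D_R² + v_R²x²) − D_R)/v_R².
√(D_R² + v_R²x²) = √(0.06197² + 0.3814² × 16.6²) = 6.332; v_R² = 0.1455.
t = (6.332 − 0.06197)/0.1455 = 43.1 days.

43.1 days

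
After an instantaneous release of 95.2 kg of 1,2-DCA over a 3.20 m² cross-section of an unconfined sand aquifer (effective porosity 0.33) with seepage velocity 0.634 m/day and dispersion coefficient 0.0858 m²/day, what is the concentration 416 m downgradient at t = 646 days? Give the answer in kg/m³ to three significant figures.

For an instantaneous plane source, C(x,t) = M/(n_e·A·√(4πDt)) · exp(−(x−vt)²/(4Dt)), with n_e·A the pore (flow) area.
Plume center vt = 0.634 × 646 = 409.564 m, so the well at 416 m is 6.436 m downgradient of the peak.
√(4πDt) = 26.39 m, giving peak height M/(n_e·A·√(4πDt)) = 95.2/(0.33 × 3.20 × 26.39) = 3.416 kg/m³.
(x−vt)²/(4Dt) = (6.436)²/(4 × 0.0858 × 646) = 0.1868; exp(−0.1868) = 0.8296.
C = 3.416 × 0.8296 = 2.83 kg/m³.

2.83 kg/m³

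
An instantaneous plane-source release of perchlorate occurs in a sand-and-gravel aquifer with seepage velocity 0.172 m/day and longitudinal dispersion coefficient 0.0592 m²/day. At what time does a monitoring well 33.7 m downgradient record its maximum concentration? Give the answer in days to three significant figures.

194 days

For the 1D instantaneous-source solution, setting ∂C/∂t = 0 at fixed x gives v²t² + 2Dt − x² = 0, so t = (√(D² + v²x²) − D)/v².
√(D² + v²x²) = √(0.0592² + 0.172² × 33.7²) = 5.797; v² = 0.029584.
t = (5.797 − 0.0592)/0.029584 = 194 days (vs. the pure-advection estimate x/v = 196 d).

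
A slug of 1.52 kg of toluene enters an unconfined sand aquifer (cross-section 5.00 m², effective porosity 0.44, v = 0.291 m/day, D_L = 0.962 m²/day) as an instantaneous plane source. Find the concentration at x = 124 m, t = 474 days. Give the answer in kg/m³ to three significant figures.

0.00821 kg/m³

For an instantaneous plane source, C(x,t) = M/(n_e·A·√(4πDt)) · exp(−(x−vt)²/(4Dt)), with n_e·A the pore (flow) area.
Plume center vt = 0.291 × 474 = 137.934 m, so the well at 124 m is 13.934 m upgradient of the peak.
√(4πDt) = 75.70 m, giving peak height M/(n_e·A·√(4πDt)) = 1.52/(0.44 × 5.00 × 75.70) = 0.009127 kg/m³.
(x−vt)²/(4Dt) = (-13.934)²/(4 × 0.962 × 474) = 0.1064; exp(−0.1064) = 0.8991.
C = 0.009127 × 0.8991 = 0.00821 kg/m³.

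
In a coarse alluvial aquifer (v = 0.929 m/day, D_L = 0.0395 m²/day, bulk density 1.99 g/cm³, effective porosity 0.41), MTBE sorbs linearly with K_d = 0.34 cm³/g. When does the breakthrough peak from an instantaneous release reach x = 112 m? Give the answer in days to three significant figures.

Retardation factor R = 1 + ρ_b·K_d/n = 1 + 1.99 × 0.34/0.41 = 2.650.
Sorption retards both mechanisms: v_R = v/R = 0.3506 m/day, D_R = D/R = 0.01491 m²/day.
Peak time from v_R²t² + 2D_R t − x² = 0: t = (√(D_R² + v_R²x²) − D_R)/v_R².
√(D_R² + v_R²x²) = √(0.01491² + 0.3506² × 112²) = 39.27; v_R² = 0.1229.
t = (39.27 − 0.01491)/0.1229 = 319 days.

319 days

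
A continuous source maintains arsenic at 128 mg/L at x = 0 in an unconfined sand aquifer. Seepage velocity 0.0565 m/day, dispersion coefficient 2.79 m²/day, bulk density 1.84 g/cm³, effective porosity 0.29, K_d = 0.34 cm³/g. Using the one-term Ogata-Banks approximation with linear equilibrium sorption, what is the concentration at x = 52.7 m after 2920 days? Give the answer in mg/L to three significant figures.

Retardation factor R = 1 + ρ_b·K_d/n = 1 + 1.84 × 0.34/0.29 = 3.157.
Sorption retards both mechanisms: v_R = v/R = 0.01790 m/day, D_R = D/R = 0.8838 m²/day.
v_R·t = 0.01790 × 2920 = 52.268 m; 2√(D_R t) = 101.6 m; argument = (52.7 − 52.268)/101.6 = 0.004252.
C = C₀ × ½·erfc(0.004252) = 128 × 0.4976 = 63.7 mg/L.

63.7 mg/L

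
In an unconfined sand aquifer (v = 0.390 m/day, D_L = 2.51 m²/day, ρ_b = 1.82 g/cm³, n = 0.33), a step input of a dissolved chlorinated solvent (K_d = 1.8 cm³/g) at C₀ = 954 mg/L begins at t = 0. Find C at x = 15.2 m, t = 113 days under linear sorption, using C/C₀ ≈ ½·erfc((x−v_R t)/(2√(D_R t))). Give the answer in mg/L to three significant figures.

Retardation factor R = 1 + ρ_b·K_d/n = 1 + 1.82 × 1.8/0.33 = 10.93.
Sorption retards both mechanisms: v_R = v/R = 0.03568 m/day, D_R = D/R = 0.2296 m²/day.
v_R·t = 0.03568 × 113 = 4.03184 m; 2√(D_R t) = 10.19 m; argument = (15.2 − 4.03184)/10.19 = 1.096.
C = C₀ × ½·erfc(1.096) = 954 × 0.06057 = 57.8 mg/L.

57.8 mg/L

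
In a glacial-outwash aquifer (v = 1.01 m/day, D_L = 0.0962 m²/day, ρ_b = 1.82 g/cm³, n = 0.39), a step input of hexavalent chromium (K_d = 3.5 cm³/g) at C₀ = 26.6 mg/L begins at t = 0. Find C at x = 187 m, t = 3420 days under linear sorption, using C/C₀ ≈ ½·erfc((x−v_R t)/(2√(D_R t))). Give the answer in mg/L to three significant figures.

Retardation factor R = 1 + ρ_b·K_d/n = 1 + 1.82 × 3.5/0.39 = 17.33.
Sorption retards both mechanisms: v_R = v/R = 0.05828 m/day, D_R = D/R = 0.005551 m²/day.
v_R·t = 0.05828 × 3420 = 199.3176 m; 2√(D_R t) = 8.714 m; argument = (187 − 199.3176)/8.714 = -1.414.
C = C₀ × ½·erfc(-1.414) = 26.6 × 0.9772 = 26.0 mg/L.

26.0 mg/L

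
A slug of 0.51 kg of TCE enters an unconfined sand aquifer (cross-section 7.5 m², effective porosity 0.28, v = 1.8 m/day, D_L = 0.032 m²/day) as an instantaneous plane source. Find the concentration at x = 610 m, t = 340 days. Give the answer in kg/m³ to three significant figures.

For an instantaneous plane source, C(x,t) = M/(n_e·A·√(4πDt)) · exp(−(x−vt)²/(4Dt)), with n_e·A the pore (flow) area.
Plume center vt = 1.8 × 340 = 612 m, so the well at 610 m is 2 m upgradient of the peak.
√(4πDt) = 11.69 m, giving peak height M/(n_e·A·√(4πDt)) = 0.51/(0.28 × 7.5 × 11.69) = 0.02077 kg/m³.
(x−vt)²/(4Dt) = (-2)²/(4 × 0.032 × 340) = 0.09191; exp(−0.09191) = 0.9122.
C = 0.02077 × 0.9122 = 0.0189 kg/m³.

0.0189 kg/m³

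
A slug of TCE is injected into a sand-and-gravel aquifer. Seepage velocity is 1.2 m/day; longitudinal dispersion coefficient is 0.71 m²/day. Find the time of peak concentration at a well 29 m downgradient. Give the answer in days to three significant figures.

23.7 days

For the 1D instantaneous-source solution, setting ∂C/∂t = 0 at fixed x gives v²t² + 2Dt − x² = 0, so t = (√(D² + v²x²) − D)/v².
√(D² + v²x²) = √(0.71² + 1.2² × 29²) = 34.81; v² = 1.44.
t = (34.81 − 0.71)/1.44 = 23.7 days (vs. the pure-advection estimate x/v = 24.2 d).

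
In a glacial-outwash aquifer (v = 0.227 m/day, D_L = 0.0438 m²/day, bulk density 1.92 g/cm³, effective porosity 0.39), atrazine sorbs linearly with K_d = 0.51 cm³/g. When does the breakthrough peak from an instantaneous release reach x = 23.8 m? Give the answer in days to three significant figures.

365 days

Retardation factor R = 1 + ρ_b·K_d/n = 1 + 1.92 × 0.51/0.39 = 3.511.
Sorption retards both mechanisms: v_R = v/R = 0.06465 m/day, D_R = D/R = 0.01248 m²/day.
Peak time from v_R²t² + 2D_R t − x² = 0: t = (√(D_R² + v_R²x²) − D_R)/v_R².
√(D_R² + v_R²x²) = √(0.01248² + 0.06465² × 23.8²) = 1.539; v_R² = 0.004180.
t = (1.539 − 0.01248)/0.004180 = 365 days.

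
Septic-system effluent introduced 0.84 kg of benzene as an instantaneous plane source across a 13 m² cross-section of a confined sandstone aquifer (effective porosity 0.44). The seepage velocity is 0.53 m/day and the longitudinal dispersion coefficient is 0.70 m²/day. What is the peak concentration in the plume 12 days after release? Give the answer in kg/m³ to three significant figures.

0.0143 kg/m³

The peak of an instantaneous 1D plume sits at x = vt; there the Gaussian factor is 1 and C_max = M/(n_e·A·√(4πDt)), where n_e·A is the pore area the mass is dissolved in.
√(4πDt) = √(4π × 0.70 × 12) = 10.27 m, so C_max = 0.84/(0.44 × 13 × 10.27) = 0.0143 kg/m³.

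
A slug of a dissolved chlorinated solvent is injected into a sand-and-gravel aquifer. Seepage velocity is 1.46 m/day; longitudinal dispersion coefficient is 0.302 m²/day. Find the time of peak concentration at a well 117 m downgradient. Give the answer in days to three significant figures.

For the 1D instantaneous-source solution, setting ∂C/∂t = 0 at fixed x gives v²t² + 2Dt − x² = 0, so t = (√(D² + v²x²) − D)/v².
√(D² + v²x²) = √(0.302² + 1.46² × 117²) = 170.8; v² = 2.1316.
t = (170.8 − 0.302)/2.1316 = 80.0 days (vs. the pure-advection estimate x/v = 80.1 d).

80.0 days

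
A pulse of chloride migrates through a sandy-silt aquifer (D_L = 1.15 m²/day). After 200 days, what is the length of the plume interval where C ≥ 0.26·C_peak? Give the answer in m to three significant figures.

70.4 m

The plume is Gaussian with σ = √(2Dt) = √(2 × 1.15 × 200) = 21.45 m.
C/C_peak = exp(−Δx²/(2σ²)) = 0.26 ⇒ Δx = σ·√(−2 ln 0.26) = 21.45 × 1.641 = 35.20 m.
Width = 2Δx = 70.4 m.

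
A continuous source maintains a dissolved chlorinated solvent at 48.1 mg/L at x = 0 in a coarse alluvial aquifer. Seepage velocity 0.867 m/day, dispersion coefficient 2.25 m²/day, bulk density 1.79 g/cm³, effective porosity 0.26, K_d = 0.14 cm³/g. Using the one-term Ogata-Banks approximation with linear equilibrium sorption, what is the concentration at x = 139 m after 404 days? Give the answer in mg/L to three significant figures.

Retardation factor R = 1 + ρ_b·K_d/n = 1 + 1.79 × 0.14/0.26 = 1.964.
Sorption retards both mechanisms: v_R = v/R = 0.4414 m/day, D_R = D/R = 1.146 m²/day.
v_R·t = 0.4414 × 404 = 178.3256 m; 2√(D_R t) = 43.03 m; argument = (139 − 178.3256)/43.03 = -0.9139.
C = C₀ × ½·erfc(-0.9139) = 48.1 × 0.9019 = 43.4 mg/L.

43.4 mg/L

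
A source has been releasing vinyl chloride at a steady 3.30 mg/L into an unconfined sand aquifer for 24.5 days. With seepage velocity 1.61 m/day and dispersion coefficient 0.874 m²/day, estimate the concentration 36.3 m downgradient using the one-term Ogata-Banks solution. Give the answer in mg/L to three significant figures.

2.26 mg/L

For a continuous step input, C/C₀ ≈ ½·erfc((x−vt)/(2√(Dt))).
vt = 1.61 × 24.5 = 39.445 m and 2√(Dt) = 2√(0.874 × 24.5) = 9.255 m.
Argument (x−vt)/(2√(Dt)) = (36.3 − 39.445)/9.255 = -0.3398; ½·erfc(-0.3398) = 0.6846.
C = 3.30 × 0.6846 = 2.26 mg/L.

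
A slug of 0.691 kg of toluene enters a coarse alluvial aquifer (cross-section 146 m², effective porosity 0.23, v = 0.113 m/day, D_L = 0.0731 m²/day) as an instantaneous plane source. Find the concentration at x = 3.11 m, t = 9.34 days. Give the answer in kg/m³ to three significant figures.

For an instantaneous plane source, C(x,t) = M/(n_e·A·√(4πDt)) · exp(−(x−vt)²/(4Dt)), with n_e·A the pore (flow) area.
Plume center vt = 0.113 × 9.34 = 1.05542 m, so the well at 3.11 m is 2.05458 m downgradient of the peak.
√(4πDt) = 2.929 m, giving peak height M/(n_e·A·√(4πDt)) = 0.691/(0.23 × 146 × 2.929) = 0.007026 kg/m³.
(x−vt)²/(4Dt) = (2.05458)²/(4 × 0.0731 × 9.34) = 1.546; exp(−1.546) = 0.2131.
C = 0.007026 × 0.2131 = 0.00150 kg/m³.

0.00150 kg/m³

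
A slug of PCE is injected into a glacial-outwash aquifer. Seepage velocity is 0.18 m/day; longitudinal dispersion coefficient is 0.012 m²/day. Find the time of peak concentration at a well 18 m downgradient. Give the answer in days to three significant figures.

99.6 days

For the 1D instantaneous-source solution, setting ∂C/∂t = 0 at fixed x gives v²t² + 2Dt − x² = 0, so t = (√(D² + v²x²) − D)/v².
√(D² + v²x²) = √(0.012² + 0.18² × 18²) = 3.240; v² = 0.0324.
t = (3.240 − 0.012)/0.0324 = 99.6 days (vs. the pure-advection estimate x/v = 100 d).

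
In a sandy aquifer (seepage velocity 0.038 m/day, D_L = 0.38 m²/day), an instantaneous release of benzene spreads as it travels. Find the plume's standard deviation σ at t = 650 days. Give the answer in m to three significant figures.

22.2 m

Dispersive spreading gives a Gaussian with σ² = 2Dt; advection only shifts the center.
σ = √(2 × 0.38 × 650) = 22.2 m.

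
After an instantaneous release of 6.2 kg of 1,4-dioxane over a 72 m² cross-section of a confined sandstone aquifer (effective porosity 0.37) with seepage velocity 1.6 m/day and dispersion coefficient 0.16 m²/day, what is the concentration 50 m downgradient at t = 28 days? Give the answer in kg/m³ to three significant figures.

For an instantaneous plane source, C(x,t) = M/(n_e·A·√(4πDt)) · exp(−(x−vt)²/(4Dt)), with n_e·A the pore (flow) area.
Plume center vt = 1.6 × 28 = 44.8 m, so the well at 50 m is 5.2 m downgradient of the peak.
√(4πDt) = 7.503 m, giving peak height M/(n_e·A·√(4πDt)) = 6.2/(0.37 × 72 × 7.503) = 0.03102 kg/m³.
(x−vt)²/(4Dt) = (5.2)²/(4 × 0.16 × 28) = 1.509; exp(−1.509) = 0.2211.
C = 0.03102 × 0.2211 = 0.00686 kg/m³.

0.00686 kg/m³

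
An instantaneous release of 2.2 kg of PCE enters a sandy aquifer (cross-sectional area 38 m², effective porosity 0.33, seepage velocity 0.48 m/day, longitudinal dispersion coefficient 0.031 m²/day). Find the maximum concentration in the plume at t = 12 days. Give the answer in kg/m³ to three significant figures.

0.0811 kg/m³

The peak of an instantaneous 1D plume sits at x = vt; there the Gaussian factor is 1 and C_max = M/(n_e·A·√(4πDt)), where n_e·A is the pore area the mass is dissolved in.
√(4πDt) = √(4π × 0.031 × 12) = 2.162 m, so C_max = 2.2/(0.33 × 38 × 2.162) = 0.0811 kg/m³.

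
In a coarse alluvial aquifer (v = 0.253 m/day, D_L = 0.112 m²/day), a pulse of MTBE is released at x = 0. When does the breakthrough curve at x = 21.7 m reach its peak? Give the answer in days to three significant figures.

For the 1D instantaneous-source solution, setting ∂C/∂t = 0 at fixed x gives v²t² + 2Dt − x² = 0, so t = (√(D² + v²x²) − D)/v².
√(D² + v²x²) = √(0.112² + 0.253² × 21.7²) = 5.491; v² = 0.064009.
t = (5.491 − 0.112)/0.064009 = 84.0 days (vs. the pure-advection estimate x/v = 85.8 d).

84.0 days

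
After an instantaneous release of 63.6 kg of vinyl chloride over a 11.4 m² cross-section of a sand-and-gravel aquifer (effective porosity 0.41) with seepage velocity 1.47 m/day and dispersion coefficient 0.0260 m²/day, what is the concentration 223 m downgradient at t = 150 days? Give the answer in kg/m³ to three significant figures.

For an instantaneous plane source, C(x,t) = M/(n_e·A·√(4πDt)) · exp(−(x−vt)²/(4Dt)), with n_e·A the pore (flow) area.
Plume center vt = 1.47 × 150 = 220.5 m, so the well at 223 m is 2.5 m downgradient of the peak.
√(4πDt) = 7.001 m, giving peak height M/(n_e·A·√(4πDt)) = 63.6/(0.41 × 11.4 × 7.001) = 1.944 kg/m³.
(x−vt)²/(4Dt) = (2.5)²/(4 × 0.0260 × 150) = 0.4006; exp(−0.4006) = 0.6699.
C = 1.944 × 0.6699 = 1.30 kg/m³.

1.30 kg/m³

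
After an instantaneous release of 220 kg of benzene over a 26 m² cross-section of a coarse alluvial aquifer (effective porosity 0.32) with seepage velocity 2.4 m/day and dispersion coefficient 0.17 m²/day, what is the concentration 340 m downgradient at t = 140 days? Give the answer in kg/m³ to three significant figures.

For an instantaneous plane source, C(x,t) = M/(n_e·A·√(4πDt)) · exp(−(x−vt)²/(4Dt)), with n_e·A the pore (flow) area.
Plume center vt = 2.4 × 140 = 336 m, so the well at 340 m is 4 m downgradient of the peak.
√(4πDt) = 17.29 m, giving peak height M/(n_e·A·√(4πDt)) = 220/(0.32 × 26 × 17.29) = 1.529 kg/m³.
(x−vt)²/(4Dt) = (4)²/(4 × 0.17 × 140) = 0.1681; exp(−0.1681) = 0.8453.
C = 1.529 × 0.8453 = 1.29 kg/m³.

1.29 kg/m³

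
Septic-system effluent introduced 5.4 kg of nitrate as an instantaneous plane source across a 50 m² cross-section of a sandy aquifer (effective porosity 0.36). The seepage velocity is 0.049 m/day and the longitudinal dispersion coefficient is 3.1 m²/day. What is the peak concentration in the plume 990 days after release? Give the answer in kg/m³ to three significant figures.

The peak of an instantaneous 1D plume sits at x = vt; there the Gaussian factor is 1 and C_max = M/(n_e·A·√(4πDt)), where n_e·A is the pore area the mass is dissolved in.
√(4πDt) = √(4π × 3.1 × 990) = 196.4 m, so C_max = 5.4/(0.36 × 50 × 196.4) = 0.00153 kg/m³.

0.00153 kg/m³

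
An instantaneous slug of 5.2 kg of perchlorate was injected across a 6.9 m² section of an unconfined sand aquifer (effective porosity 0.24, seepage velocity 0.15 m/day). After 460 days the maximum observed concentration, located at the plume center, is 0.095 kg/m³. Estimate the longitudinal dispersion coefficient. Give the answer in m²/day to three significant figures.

0.189 m²/day

At the plume center C_max = M/(n_e·A·√(4πDt)), so D = M²/(4πt·(n_e·A·C_max)²).
n_e·A·C_max = 0.24 × 6.9 × 0.095 = 0.1573 kg/m.
D = 5.2²/(4π × 460 × 0.1573²) = 0.189 m²/day.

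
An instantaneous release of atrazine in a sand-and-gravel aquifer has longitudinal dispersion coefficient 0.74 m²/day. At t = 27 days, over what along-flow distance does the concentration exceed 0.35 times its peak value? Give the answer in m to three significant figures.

The plume is Gaussian with σ = √(2Dt) = √(2 × 0.74 × 27) = 6.321 m.
C/C_peak = exp(−Δx²/(2σ²)) = 0.35 ⇒ Δx = σ·√(−2 ln 0.35) = 6.321 × 1.449 = 9.159 m.
Width = 2Δx = 18.3 m.

18.3 m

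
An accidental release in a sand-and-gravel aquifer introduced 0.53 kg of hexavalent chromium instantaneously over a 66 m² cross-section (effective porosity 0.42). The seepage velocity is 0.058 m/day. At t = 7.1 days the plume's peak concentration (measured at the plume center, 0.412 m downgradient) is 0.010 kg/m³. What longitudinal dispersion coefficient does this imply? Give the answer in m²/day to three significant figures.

At the plume center C_max = M/(n_e·A·√(4πDt)), so D = M²/(4πt·(n_e·A·C_max)²).
n_e·A·C_max = 0.42 × 66 × 0.010 = 0.2772 kg/m.
D = 0.53²/(4π × 7.1 × 0.2772²) = 0.0410 m²/day.

0.0410 m²/day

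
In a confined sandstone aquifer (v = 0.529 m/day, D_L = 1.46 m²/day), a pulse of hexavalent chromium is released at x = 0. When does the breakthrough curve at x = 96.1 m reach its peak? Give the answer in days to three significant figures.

For the 1D instantaneous-source solution, setting ∂C/∂t = 0 at fixed x gives v²t² + 2Dt − x² = 0, so t = (√(D² + v²x²) − D)/v².
√(D² + v²x²) = √(1.46² + 0.529² × 96.1²) = 50.86; v² = 0.279841.
t = (50.86 − 1.46)/0.279841 = 177 days (vs. the pure-advection estimate x/v = 182 d).

177 days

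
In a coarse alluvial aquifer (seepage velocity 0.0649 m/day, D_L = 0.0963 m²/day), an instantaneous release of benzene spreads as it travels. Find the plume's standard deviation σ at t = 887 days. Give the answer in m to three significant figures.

Dispersive spreading gives a Gaussian with σ² = 2Dt; advection only shifts the center.
σ = √(2 × 0.0963 × 887) = 13.1 m.

13.1 m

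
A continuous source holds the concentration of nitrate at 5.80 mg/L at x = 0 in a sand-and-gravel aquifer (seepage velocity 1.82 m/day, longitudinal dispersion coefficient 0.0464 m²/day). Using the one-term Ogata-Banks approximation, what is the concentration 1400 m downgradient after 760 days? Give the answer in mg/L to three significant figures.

For a continuous step input, C/C₀ ≈ ½·erfc((x−vt)/(2√(Dt))).
vt = 1.82 × 760 = 1383.2 m and 2√(Dt) = 2√(0.0464 × 760) = 11.88 m.
Argument (x−vt)/(2√(Dt)) = (1400 − 1383.2)/11.88 = 1.414; ½·erfc(1.414) = 0.02277.
C = 5.80 × 0.02277 = 0.132 mg/L.

0.132 mg/L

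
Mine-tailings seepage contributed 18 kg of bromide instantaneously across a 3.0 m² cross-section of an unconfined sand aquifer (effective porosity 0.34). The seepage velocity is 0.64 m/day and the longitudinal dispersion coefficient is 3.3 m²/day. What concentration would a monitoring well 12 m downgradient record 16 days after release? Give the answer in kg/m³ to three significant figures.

For an instantaneous plane source, C(x,t) = M/(n_e·A·√(4πDt)) · exp(−(x−vt)²/(4Dt)), with n_e·A the pore (flow) area.
Plume center vt = 0.64 × 16 = 10.24 m, so the well at 12 m is 1.76 m downgradient of the peak.
√(4πDt) = 25.76 m, giving peak height M/(n_e·A·√(4πDt)) = 18/(0.34 × 3.0 × 25.76) = 0.6851 kg/m³.
(x−vt)²/(4Dt) = (1.76)²/(4 × 3.3 × 16) = 0.01467; exp(−0.01467) = 0.9854.
C = 0.6851 × 0.9854 = 0.675 kg/m³.

0.675 kg/m³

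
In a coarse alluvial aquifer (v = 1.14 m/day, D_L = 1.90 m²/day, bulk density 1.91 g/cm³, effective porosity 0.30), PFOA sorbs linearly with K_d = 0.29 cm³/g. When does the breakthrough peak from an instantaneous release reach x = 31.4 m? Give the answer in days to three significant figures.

74.3 days

Retardation factor R = 1 + ρ_b·K_d/n = 1 + 1.91 × 0.29/0.30 = 2.846.
Sorption retards both mechanisms: v_R = v/R = 0.4006 m/day, D_R = D/R = 0.6676 m²/day.
Peak time from v_R²t² + 2D_R t − x² = 0: t = (√(D_R² + v_R²x²) − D_R)/v_R².
√(D_R² + v_R²x²) = √(0.6676² + 0.4006² × 31.4²) = 12.60; v_R² = 0.1605.
t = (12.60 − 0.6676)/0.1605 = 74.3 days.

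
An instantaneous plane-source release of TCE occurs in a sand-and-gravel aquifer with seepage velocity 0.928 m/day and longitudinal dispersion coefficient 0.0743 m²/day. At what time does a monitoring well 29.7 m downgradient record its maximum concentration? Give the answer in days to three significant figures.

31.9 days

For the 1D instantaneous-source solution, setting ∂C/∂t = 0 at fixed x gives v²t² + 2Dt − x² = 0, so t = (√(D² + v²x²) − D)/v².
√(D² + v²x²) = √(0.0743² + 0.928² × 29.7²) = 27.56; v² = 0.861184.
t = (27.56 − 0.0743)/0.861184 = 31.9 days (vs. the pure-advection estimate x/v = 32.0 d).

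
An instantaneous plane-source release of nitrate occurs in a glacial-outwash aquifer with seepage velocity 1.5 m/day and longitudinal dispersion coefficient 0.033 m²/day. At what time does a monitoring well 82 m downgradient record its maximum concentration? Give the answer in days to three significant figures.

For the 1D instantaneous-source solution, setting ∂C/∂t = 0 at fixed x gives v²t² + 2Dt − x² = 0, so t = (√(D² + v²x²) − D)/v².
√(D² + v²x²) = √(0.033² + 1.5² × 82²) = 123.0; v² = 2.25.
t = (123.0 − 0.033)/2.25 = 54.7 days (vs. the pure-advection estimate x/v = 54.7 d).

54.7 days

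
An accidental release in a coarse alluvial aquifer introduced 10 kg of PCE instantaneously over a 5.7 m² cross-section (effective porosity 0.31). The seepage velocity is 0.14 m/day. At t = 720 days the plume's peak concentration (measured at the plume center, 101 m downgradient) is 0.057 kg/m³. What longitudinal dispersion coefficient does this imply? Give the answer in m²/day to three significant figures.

At the plume center C_max = M/(n_e·A·√(4πDt)), so D = M²/(4πt·(n_e·A·C_max)²).
n_e·A·C_max = 0.31 × 5.7 × 0.057 = 0.1007 kg/m.
D = 10²/(4π × 720 × 0.1007²) = 1.09 m²/day.

1.09 m²/day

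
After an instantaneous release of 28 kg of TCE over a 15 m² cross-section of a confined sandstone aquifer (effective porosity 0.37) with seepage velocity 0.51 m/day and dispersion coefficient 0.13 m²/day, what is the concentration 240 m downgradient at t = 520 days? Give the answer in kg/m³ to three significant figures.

For an instantaneous plane source, C(x,t) = M/(n_e·A·√(4πDt)) · exp(−(x−vt)²/(4Dt)), with n_e·A the pore (flow) area.
Plume center vt = 0.51 × 520 = 265.2 m, so the well at 240 m is 25.2 m upgradient of the peak.
√(4πDt) = 29.15 m, giving peak height M/(n_e·A·√(4πDt)) = 28/(0.37 × 15 × 29.15) = 0.1731 kg/m³.
(x−vt)²/(4Dt) = (-25.2)²/(4 × 0.13 × 520) = 2.349; exp(−2.349) = 0.09546.
C = 0.1731 × 0.09546 = 0.0165 kg/m³.

0.0165 kg/m³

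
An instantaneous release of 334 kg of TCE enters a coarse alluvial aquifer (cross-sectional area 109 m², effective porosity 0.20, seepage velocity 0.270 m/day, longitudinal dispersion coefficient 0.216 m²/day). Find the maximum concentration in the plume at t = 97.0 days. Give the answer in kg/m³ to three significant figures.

0.944 kg/m³

The peak of an instantaneous 1D plume sits at x = vt; there the Gaussian factor is 1 and C_max = M/(n_e·A·√(4πDt)), where n_e·A is the pore area the mass is dissolved in.
√(4πDt) = √(4π × 0.216 × 97.0) = 16.23 m, so C_max = 334/(0.20 × 109 × 16.23) = 0.944 kg/m³.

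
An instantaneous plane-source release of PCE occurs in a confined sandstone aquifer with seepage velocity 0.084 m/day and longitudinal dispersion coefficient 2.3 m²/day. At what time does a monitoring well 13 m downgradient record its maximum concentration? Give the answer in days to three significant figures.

For the 1D instantaneous-source solution, setting ∂C/∂t = 0 at fixed x gives v²t² + 2Dt − x² = 0, so t = (√(D² + v²x²) − D)/v².
√(D² + v²x²) = √(2.3² + 0.084² × 13²) = 2.546; v² = 0.007056.
t = (2.546 − 2.3)/0.007056 = 34.9 days (vs. the pure-advection estimate x/v = 155 d).

34.9 days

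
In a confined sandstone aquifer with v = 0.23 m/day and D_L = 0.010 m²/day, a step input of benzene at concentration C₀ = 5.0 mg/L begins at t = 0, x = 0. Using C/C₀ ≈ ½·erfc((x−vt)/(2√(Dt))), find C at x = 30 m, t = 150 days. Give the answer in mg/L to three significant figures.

4.98 mg/L

For a continuous step input, C/C₀ ≈ ½·erfc((x−vt)/(2√(Dt))).
vt = 0.23 × 150 = 34.5 m and 2√(Dt) = 2√(0.010 × 150) = 2.449 m.
Argument (x−vt)/(2√(Dt)) = (30 − 34.5)/2.449 = -1.837; ½·erfc(-1.837) = 0.9953.
C = 5.0 × 0.9953 = 4.98 mg/L.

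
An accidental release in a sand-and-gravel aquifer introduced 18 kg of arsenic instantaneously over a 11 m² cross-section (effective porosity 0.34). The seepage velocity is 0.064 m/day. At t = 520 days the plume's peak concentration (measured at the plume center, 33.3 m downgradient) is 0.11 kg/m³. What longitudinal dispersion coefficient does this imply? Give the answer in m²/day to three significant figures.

0.293 m²/day

At the plume center C_max = M/(n_e·A·√(4πDt)), so D = M²/(4πt·(n_e·A·C_max)²).
n_e·A·C_max = 0.34 × 11 × 0.11 = 0.4114 kg/m.
D = 18²/(4π × 520 × 0.4114²) = 0.293 m²/day.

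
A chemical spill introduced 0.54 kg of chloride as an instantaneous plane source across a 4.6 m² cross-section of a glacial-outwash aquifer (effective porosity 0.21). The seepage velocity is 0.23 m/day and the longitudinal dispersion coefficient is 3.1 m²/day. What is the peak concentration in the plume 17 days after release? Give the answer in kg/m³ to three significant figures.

0.0217 kg/m³

The peak of an instantaneous 1D plume sits at x = vt; there the Gaussian factor is 1 and C_max = M/(n_e·A·√(4πDt)), where n_e·A is the pore area the mass is dissolved in.
√(4πDt) = √(4π × 3.1 × 17) = 25.73 m, so C_max = 0.54/(0.21 × 4.6 × 25.73) = 0.0217 kg/m³.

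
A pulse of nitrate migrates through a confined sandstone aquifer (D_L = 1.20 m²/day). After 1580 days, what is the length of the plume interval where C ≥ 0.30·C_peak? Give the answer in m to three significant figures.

The plume is Gaussian with σ = √(2Dt) = √(2 × 1.20 × 1580) = 61.58 m.
C/C_peak = exp(−Δx²/(2σ²)) = 0.30 ⇒ Δx = σ·√(−2 ln 0.30) = 61.58 × 1.552 = 95.57 m.
Width = 2Δx = 191 m.

191 m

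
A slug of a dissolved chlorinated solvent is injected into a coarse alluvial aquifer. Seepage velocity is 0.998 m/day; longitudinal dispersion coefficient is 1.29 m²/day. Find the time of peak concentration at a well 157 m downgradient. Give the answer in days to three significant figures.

156 days

For the 1D instantaneous-source solution, setting ∂C/∂t = 0 at fixed x gives v²t² + 2Dt − x² = 0, so t = (√(D² + v²x²) − D)/v².
√(D² + v²x²) = √(1.29² + 0.998² × 157²) = 156.7; v² = 0.996004.
t = (156.7 − 1.29)/0.996004 = 156 days (vs. the pure-advection estimate x/v = 157 d).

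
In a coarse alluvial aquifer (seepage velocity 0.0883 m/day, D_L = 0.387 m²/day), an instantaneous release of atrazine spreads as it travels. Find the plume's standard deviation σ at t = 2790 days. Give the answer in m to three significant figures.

46.5 m

Dispersive spreading gives a Gaussian with σ² = 2Dt; advection only shifts the center.
σ = √(2 × 0.387 × 2790) = 46.5 m.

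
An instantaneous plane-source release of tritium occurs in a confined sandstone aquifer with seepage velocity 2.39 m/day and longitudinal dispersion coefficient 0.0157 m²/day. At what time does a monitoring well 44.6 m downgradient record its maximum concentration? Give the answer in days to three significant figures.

18.7 days

For the 1D instantaneous-source solution, setting ∂C/∂t = 0 at fixed x gives v²t² + 2Dt − x² = 0, so t = (√(D² + v²x²) − D)/v².
√(D² + v²x²) = √(0.0157² + 2.39² × 44.6²) = 106.6; v² = 5.7121.
t = (106.6 − 0.0157)/5.7121 = 18.7 days (vs. the pure-advection estimate x/v = 18.7 d).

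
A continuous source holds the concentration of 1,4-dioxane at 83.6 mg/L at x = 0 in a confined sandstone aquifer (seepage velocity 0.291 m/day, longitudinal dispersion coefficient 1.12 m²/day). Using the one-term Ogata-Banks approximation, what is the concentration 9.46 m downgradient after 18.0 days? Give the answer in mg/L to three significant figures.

21.2 mg/L

For a continuous step input, C/C₀ ≈ ½·erfc((x−vt)/(2√(Dt))).
vt = 0.291 × 18.0 = 5.238 m and 2√(Dt) = 2√(1.12 × 18.0) = 8.980 m.
Argument (x−vt)/(2√(Dt)) = (9.46 − 5.238)/8.980 = 0.4702; ½·erfc(0.4702) = 0.2530.
C = 83.6 × 0.2530 = 21.2 mg/L.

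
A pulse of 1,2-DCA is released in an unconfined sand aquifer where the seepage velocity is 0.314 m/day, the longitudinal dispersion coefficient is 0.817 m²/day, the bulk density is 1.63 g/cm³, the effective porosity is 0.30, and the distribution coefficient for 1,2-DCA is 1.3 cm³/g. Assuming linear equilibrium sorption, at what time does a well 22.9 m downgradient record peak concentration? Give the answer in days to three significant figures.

Retardation factor R = 1 + ρ_b·K_d/n = 1 + 1.63 × 1.3/0.30 = 8.063.
Sorption retards both mechanisms: v_R = v/R = 0.03894 m/day, D_R = D/R = 0.1013 m²/day.
Peak time from v_R²t² + 2D_R t − x² = 0: t = (√(D_R² + v_R²x²) − D_R)/v_R².
√(D_R² + v_R²x²) = √(0.1013² + 0.03894² × 22.9²) = 0.8975; v_R² = 0.001516.
t = (0.8975 − 0.1013)/0.001516 = 525 days.

525 days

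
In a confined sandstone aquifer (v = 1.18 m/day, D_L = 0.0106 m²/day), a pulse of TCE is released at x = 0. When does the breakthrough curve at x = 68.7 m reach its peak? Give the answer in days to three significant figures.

For the 1D instantaneous-source solution, setting ∂C/∂t = 0 at fixed x gives v²t² + 2Dt − x² = 0, so t = (√(D² + v²x²) − D)/v².
√(D² + v²x²) = √(0.0106² + 1.18² × 68.7²) = 81.07; v² = 1.3924.
t = (81.07 − 0.0106)/1.3924 = 58.2 days (vs. the pure-advection estimate x/v = 58.2 d).

58.2 days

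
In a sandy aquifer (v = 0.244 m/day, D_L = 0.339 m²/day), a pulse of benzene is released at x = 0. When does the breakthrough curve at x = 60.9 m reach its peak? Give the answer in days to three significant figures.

For the 1D instantaneous-source solution, setting ∂C/∂t = 0 at fixed x gives v²t² + 2Dt − x² = 0, so t = (√(D² + v²x²) − D)/v².
√(D² + v²x²) = √(0.339² + 0.244² × 60.9²) = 14.86; v² = 0.059536.
t = (14.86 − 0.339)/0.059536 = 244 days (vs. the pure-advection estimate x/v = 250 d).

244 days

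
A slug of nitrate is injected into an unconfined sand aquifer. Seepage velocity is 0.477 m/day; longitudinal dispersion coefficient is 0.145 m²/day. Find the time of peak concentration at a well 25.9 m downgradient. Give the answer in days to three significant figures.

For the 1D instantaneous-source solution, setting ∂C/∂t = 0 at fixed x gives v²t² + 2Dt − x² = 0, so t = (√(D² + v²x²) − D)/v².
√(D² + v²x²) = √(0.145² + 0.477² × 25.9²) = 12.36; v² = 0.227529.
t = (12.36 − 0.145)/0.227529 = 53.7 days (vs. the pure-advection estimate x/v = 54.3 d).

53.7 days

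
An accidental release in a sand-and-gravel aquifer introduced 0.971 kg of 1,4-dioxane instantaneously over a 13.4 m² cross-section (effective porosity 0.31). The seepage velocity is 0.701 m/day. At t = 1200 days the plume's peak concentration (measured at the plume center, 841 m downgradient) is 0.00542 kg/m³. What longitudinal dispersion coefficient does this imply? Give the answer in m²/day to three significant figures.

At the plume center C_max = M/(n_e·A·√(4πDt)), so D = M²/(4πt·(n_e·A·C_max)²).
n_e·A·C_max = 0.31 × 13.4 × 0.00542 = 0.02251 kg/m.
D = 0.971²/(4π × 1200 × 0.02251²) = 0.123 m²/day.

0.123 m²/day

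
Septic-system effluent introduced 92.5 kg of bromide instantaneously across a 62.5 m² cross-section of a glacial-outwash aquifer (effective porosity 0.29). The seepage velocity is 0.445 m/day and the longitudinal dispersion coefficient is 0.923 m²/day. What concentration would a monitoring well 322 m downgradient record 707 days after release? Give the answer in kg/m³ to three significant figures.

0.0552 kg/m³

For an instantaneous plane source, C(x,t) = M/(n_e·A·√(4πDt)) · exp(−(x−vt)²/(4Dt)), with n_e·A the pore (flow) area.
Plume center vt = 0.445 × 707 = 314.615 m, so the well at 322 m is 7.385 m downgradient of the peak.
√(4πDt) = 90.56 m, giving peak height M/(n_e·A·√(4πDt)) = 92.5/(0.29 × 62.5 × 90.56) = 0.05635 kg/m³.
(x−vt)²/(4Dt) = (7.385)²/(4 × 0.923 × 707) = 0.02089; exp(−0.02089) = 0.9793.
C = 0.05635 × 0.9793 = 0.0552 kg/m³.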